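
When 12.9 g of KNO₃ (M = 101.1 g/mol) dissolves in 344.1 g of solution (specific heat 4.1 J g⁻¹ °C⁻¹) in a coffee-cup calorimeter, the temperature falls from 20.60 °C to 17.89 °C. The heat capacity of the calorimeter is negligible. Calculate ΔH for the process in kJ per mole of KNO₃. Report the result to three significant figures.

ΔH = 30.0 kJ/mol

|ΔT| = |17.89 − 20.60| = 2.71 °C
|q_surr| = (344.1 × 4.1) × 2.71 = 1410.81 × 2.71 = 3823 J
n(KNO₃) = 12.9 / 101.1 = 0.1276 mol
Temperature fell, so q_rxn = +|q_surr| = 3.823 kJ
ΔH = q_rxn / n = 29.96 kJ/mol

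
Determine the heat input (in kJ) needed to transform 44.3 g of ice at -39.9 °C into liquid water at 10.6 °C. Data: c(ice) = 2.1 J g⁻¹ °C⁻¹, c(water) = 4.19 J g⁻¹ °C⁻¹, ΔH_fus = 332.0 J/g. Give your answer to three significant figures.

q1 (heat ice -39.9→0.0 °C): 44.3 × 2.1 × 39.9 = 3712 J
q2 (melt at 0 °C): 44.3 × 332.0 = 14708 J
q3 (heat water 0.0→10.6 °C): 44.3 × 4.19 × 10.6 = 1968 J
Total: 3712 + 14708 + 1968 = 20388 J = 20.4 kJ

q = 20.4 kJ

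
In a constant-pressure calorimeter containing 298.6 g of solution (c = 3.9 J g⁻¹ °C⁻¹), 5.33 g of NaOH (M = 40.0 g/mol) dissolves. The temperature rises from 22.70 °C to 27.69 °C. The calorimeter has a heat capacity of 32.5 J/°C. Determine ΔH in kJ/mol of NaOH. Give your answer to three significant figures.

ΔH = -44.8 kJ/mol

|ΔT| = |27.69 − 22.70| = 4.99 °C
|q_surr| = (298.6 × 3.9 + 32.5) × 4.99 = 1197.04 × 4.99 = 5973 J
n(NaOH) = 5.33 / 40.0 = 0.1333 mol
Temperature rose, so q_rxn = −|q_surr| = -5.973 kJ
ΔH = q_rxn / n = -44.81 kJ/mol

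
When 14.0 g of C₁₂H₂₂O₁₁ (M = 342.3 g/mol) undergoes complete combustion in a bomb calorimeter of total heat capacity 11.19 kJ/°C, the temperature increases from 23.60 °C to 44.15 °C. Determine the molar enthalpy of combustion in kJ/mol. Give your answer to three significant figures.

ΔH = -5620 kJ/mol

ΔT = 44.15 − 23.60 = 20.55 °C
q_cal = C_cal × ΔT = 11.19 × 20.55 = 229.9545 kJ
n = 14.0 / 342.3 = 0.04090 mol
q_rxn = −q_cal = -229.9545 kJ
ΔH = -229.9545 / 0.04090 = -5622 kJ/mol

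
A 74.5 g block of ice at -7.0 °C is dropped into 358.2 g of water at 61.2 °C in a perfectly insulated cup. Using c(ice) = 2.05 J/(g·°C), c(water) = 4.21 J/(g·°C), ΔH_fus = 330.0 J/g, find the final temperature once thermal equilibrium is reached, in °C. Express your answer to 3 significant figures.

Heat to bring ice to 0 °C and melt it: q₁ = 74.5×2.05×7.0 + 74.5×330.0 = 25654 J
Heat the water can supply cooling to 0 °C: 358.2×4.21×61.2 = 92290.9 J > q₁, so all ice melts.
Energy balance: 358.2×4.21×(61.2 − T) = 25654 + 74.5×4.21×(T − 0)
1508.022(61.2 − T) = 25654 + 313.645 T
92290.9 − 25654 = 1821.667 T
T = 66636.9 / 1821.667 = 36.58 °C

T_f = 36.6 °C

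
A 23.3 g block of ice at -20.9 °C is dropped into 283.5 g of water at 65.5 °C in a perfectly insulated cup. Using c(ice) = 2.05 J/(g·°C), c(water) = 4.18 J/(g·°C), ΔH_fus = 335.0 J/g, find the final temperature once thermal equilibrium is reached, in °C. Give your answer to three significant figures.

T_f = 53.7 °C

Heat to bring ice to 0 °C and melt it: q₁ = 23.3×2.05×20.9 + 23.3×335.0 = 8803.8 J
Heat the water can supply cooling to 0 °C: 283.5×4.18×65.5 = 77619.5 J > q₁, so all ice melts.
Energy balance: 283.5×4.18×(65.5 − T) = 8803.8 + 23.3×4.18×(T − 0)
1185.03(65.5 − T) = 8803.8 + 97.394 T
77619.5 − 8803.8 = 1282.424 T
T = 68815.7 / 1282.424 = 53.66 °C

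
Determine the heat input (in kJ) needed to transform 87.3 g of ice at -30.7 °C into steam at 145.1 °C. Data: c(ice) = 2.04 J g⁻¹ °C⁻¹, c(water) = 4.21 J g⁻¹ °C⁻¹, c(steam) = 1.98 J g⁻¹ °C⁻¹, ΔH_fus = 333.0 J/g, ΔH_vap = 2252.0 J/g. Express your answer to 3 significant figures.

q1 (heat ice -30.7→0.0 °C): 87.3 × 2.04 × 30.7 = 5467 J
q2 (melt at 0 °C): 87.3 × 333.0 = 29071 J
q3 (heat water 0.0→100.0 °C): 87.3 × 4.21 × 100.0 = 36753 J
q4 (vaporize at 100 °C): 87.3 × 2252.0 = 196600 J
q5 (heat steam 100.0→145.1 °C): 87.3 × 1.98 × 45.1 = 7796 J
Total: 5467 + 29071 + 36753 + 196600 + 7796 = 275687 J = 276 kJ

q = 276 kJ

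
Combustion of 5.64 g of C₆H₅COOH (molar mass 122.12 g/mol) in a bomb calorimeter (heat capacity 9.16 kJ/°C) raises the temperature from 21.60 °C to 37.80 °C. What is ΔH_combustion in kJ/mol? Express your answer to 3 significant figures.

ΔT = 37.80 − 21.60 = 16.20 °C
q_cal = C_cal × ΔT = 9.16 × 16.20 = 148.392 kJ
n = 5.64 / 122.12 = 0.04618 mol
q_rxn = −q_cal = -148.392 kJ
ΔH = -148.392 / 0.04618 = -3213 kJ/mol

ΔH = -3210 kJ/mol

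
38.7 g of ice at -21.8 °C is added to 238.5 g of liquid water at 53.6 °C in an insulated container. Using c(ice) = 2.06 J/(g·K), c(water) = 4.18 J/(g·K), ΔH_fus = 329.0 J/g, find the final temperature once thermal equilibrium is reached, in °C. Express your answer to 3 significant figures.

Heat to bring ice to 0 °C and melt it: q₁ = 38.7×2.06×21.8 + 38.7×329.0 = 14470 J
Heat the water can supply cooling to 0 °C: 238.5×4.18×53.6 = 53435.4 J > q₁, so all ice melts.
Energy balance: 238.5×4.18×(53.6 − T) = 14470 + 38.7×4.18×(T − 0)
996.93(53.6 − T) = 14470 + 161.766 T
53435.4 − 14470 = 1158.696 T
T = 38965.4 / 1158.696 = 33.63 °C

T_f = 33.6 °C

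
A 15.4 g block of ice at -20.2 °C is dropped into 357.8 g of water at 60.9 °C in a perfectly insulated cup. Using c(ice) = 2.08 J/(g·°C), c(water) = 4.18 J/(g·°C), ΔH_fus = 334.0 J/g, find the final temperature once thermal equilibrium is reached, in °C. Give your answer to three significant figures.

T_f = 54.7 °C

Heat to bring ice to 0 °C and melt it: q₁ = 15.4×2.08×20.2 + 15.4×334.0 = 5790.6 J
Heat the water can supply cooling to 0 °C: 357.8×4.18×60.9 = 91082.3 J > q₁, so all ice melts.
Energy balance: 357.8×4.18×(60.9 − T) = 5790.6 + 15.4×4.18×(T − 0)
1495.604(60.9 − T) = 5790.6 + 64.372 T
91082.3 − 5790.6 = 1559.976 T
T = 85291.7 / 1559.976 = 54.68 °C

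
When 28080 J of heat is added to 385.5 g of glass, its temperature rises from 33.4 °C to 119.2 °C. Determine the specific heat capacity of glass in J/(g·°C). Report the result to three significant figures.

c = 0.849 J/(g·°C)

c = q / (m ΔT) = 28080 / (385.5 × 85.8)
c = 28080 / 33075.9 = 0.849 J/(g·°C)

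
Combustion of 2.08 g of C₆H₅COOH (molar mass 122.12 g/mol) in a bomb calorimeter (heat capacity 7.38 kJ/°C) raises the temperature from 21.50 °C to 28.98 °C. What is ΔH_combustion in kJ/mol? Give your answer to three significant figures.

ΔH = -3240 kJ/mol

ΔT = 28.98 − 21.50 = 7.48 °C
q_cal = C_cal × ΔT = 7.38 × 7.48 = 55.2024 kJ
n = 2.08 / 122.12 = 0.01703 mol
q_rxn = −q_cal = -55.2024 kJ
ΔH = -55.2024 / 0.01703 = -3241 kJ/mol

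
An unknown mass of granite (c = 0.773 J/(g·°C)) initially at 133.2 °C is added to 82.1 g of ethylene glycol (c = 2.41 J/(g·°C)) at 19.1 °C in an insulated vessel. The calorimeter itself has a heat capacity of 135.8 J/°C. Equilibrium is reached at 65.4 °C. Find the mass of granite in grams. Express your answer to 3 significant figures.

q_gained = (82.1 × 2.41 + 135.8) × (65.4 − 19.1) = 15450 J
q_lost = m × 0.773 × (133.2 − 65.4) = 52.4094 m
m = 15450 / 52.4094 = 295 g

m = 295 g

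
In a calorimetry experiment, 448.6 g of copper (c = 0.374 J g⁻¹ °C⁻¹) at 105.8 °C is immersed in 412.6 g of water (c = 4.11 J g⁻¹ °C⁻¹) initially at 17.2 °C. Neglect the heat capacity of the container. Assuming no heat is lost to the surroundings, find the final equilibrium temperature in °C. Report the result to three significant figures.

T_f = 25.2 °C

Heat lost by copper = heat gained by water.
(448.6)(0.374)(105.8 − T) = (412.6)(4.11)(T − 17.2)
167.7764 (105.8 − T) = 1695.786 (T − 17.2)
17751 − 167.7764 T = 1695.786 T − 29168
46919 = 1863.5624 T
T = 25.18 °C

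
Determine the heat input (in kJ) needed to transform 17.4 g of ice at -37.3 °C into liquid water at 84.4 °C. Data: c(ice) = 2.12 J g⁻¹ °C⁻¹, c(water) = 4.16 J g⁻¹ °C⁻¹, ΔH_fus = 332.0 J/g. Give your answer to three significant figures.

q1 (heat ice -37.3→0.0 °C): 17.4 × 2.12 × 37.3 = 1376 J
q2 (melt at 0 °C): 17.4 × 332.0 = 5777 J
q3 (heat water 0.0→84.4 °C): 17.4 × 4.16 × 84.4 = 6109 J
Total: 1376 + 5777 + 6109 = 13262 J = 13.3 kJ

q = 13.3 kJ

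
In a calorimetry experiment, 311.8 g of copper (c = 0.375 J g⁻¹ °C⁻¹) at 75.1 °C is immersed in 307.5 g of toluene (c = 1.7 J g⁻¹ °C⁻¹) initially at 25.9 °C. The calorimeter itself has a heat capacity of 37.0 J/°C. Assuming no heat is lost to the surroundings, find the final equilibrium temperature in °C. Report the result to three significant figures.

T_f = 34.4 °C

Heat lost by copper = heat gained by toluene + calorimeter.
(311.8)(0.375)(75.1 − T) = [(307.5)(1.7) + 37.0](T − 25.9)
116.925 (75.1 − T) = 559.75 (T − 25.9)
8781.1 − 116.925 T = 559.75 T − 14498
23279.1 = 676.675 T
T = 34.40 °C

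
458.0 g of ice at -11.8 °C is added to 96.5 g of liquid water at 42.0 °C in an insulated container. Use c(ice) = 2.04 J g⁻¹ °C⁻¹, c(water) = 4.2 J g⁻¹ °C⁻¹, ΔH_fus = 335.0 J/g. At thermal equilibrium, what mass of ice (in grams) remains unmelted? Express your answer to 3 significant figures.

Heat to warm all ice to 0 °C: 458.0×2.04×11.8 = 11025 J
Heat released by water cooling to 0 °C: 96.5×4.2×42.0 = 17023 J
17023 J < 11025 + 458.0×335.0 = 164455 J, so not all ice melts; final T = 0 °C.
Heat left for melting: 17023 − 11025 = 5998 J
Mass melted = 5998 / 335.0 = 17.90 g
Ice remaining = 458.0 − 17.90 = 440.10 g

m_ice remaining = 440 g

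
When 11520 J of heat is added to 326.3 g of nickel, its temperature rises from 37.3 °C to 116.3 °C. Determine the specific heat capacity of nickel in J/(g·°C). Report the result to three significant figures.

c = 0.447 J/(g·°C)

c = q / (m ΔT) = 11520 / (326.3 × 79.0)
c = 11520 / 25777.7 = 0.447 J/(g·°C)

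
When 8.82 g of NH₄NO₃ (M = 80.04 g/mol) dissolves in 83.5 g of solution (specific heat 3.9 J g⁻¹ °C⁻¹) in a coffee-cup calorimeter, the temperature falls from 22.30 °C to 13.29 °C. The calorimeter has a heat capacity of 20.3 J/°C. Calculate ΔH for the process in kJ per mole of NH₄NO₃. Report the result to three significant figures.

ΔH = 28.3 kJ/mol

|ΔT| = |13.29 − 22.30| = 9.01 °C
|q_surr| = (83.5 × 3.9 + 20.3) × 9.01 = 345.95 × 9.01 = 3117 J
n(NH₄NO₃) = 8.82 / 80.04 = 0.1102 mol
Temperature fell, so q_rxn = +|q_surr| = 3.117 kJ
ΔH = q_rxn / n = 28.28 kJ/mol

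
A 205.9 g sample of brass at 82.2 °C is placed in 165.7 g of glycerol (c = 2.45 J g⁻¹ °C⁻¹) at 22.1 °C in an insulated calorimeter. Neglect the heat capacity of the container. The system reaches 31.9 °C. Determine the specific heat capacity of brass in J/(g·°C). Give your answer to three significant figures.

c = 0.384 J/(g·°C)

q_gained = (165.7 × 2.45) × (31.9 − 22.1) = 3978 J
q_lost = 205.9 × c × (82.2 − 31.9) = 10356.77 c
Set equal: c = 3978 / 10356.77 = 0.384 J/(g·°C)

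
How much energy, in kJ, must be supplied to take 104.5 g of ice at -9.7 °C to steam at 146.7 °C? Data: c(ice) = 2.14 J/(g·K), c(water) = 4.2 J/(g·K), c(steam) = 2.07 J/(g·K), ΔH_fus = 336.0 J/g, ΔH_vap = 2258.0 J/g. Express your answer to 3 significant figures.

q1 (heat ice -9.7→0.0 °C): 104.5 × 2.14 × 9.7 = 2169 J
q2 (melt at 0 °C): 104.5 × 336.0 = 35112 J
q3 (heat water 0.0→100.0 °C): 104.5 × 4.2 × 100.0 = 43890 J
q4 (vaporize at 100 °C): 104.5 × 2258.0 = 235961 J
q5 (heat steam 100.0→146.7 °C): 104.5 × 2.07 × 46.7 = 10102 J
Total: 2169 + 35112 + 43890 + 235961 + 10102 = 327234 J = 327 kJ

q = 327 kJ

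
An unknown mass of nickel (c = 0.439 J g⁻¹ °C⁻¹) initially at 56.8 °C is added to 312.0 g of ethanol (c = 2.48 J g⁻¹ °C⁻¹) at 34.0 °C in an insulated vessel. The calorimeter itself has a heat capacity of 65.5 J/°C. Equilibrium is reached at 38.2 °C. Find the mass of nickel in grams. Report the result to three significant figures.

m = 432 g

q_gained = (312.0 × 2.48 + 65.5) × (38.2 − 34.0) = 3525 J
q_lost = m × 0.439 × (56.8 − 38.2) = 8.1654 m
m = 3525 / 8.1654 = 432 g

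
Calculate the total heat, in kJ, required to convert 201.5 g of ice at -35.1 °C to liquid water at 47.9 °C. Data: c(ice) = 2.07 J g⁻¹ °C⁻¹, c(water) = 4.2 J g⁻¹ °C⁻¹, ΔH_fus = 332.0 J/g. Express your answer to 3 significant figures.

q = 122 kJ

q1 (heat ice -35.1→0.0 °C): 201.5 × 2.07 × 35.1 = 14640 J
q2 (melt at 0 °C): 201.5 × 332.0 = 66898 J
q3 (heat water 0.0→47.9 °C): 201.5 × 4.2 × 47.9 = 40538 J
Total: 14640 + 66898 + 40538 = 122076 J = 122 kJ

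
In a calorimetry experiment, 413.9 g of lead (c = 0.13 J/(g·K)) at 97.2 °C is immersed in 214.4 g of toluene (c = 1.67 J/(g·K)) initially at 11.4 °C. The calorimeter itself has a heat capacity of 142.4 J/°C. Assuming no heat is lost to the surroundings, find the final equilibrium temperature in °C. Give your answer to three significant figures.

Heat lost by lead = heat gained by toluene + calorimeter.
(413.9)(0.13)(97.2 − T) = [(214.4)(1.67) + 142.4](T − 11.4)
53.807 (97.2 − T) = 500.448 (T − 11.4)
5230.0 − 53.807 T = 500.448 T − 5705.1
10935.1 = 554.255 T
T = 19.73 °C

T_f = 19.7 °C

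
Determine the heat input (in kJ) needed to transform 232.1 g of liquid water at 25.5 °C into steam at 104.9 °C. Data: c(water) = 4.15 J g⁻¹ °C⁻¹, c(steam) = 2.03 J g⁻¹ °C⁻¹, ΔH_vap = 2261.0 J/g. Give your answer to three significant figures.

q1 (heat water 25.5→100.0 °C): 232.1 × 4.15 × 74.5 = 71760 J
q2 (vaporize at 100 °C): 232.1 × 2261.0 = 524778 J
q3 (heat steam 100.0→104.9 °C): 232.1 × 2.03 × 4.9 = 2309 J
Total: 71760 + 524778 + 2309 = 598847 J = 599 kJ

q = 599 kJ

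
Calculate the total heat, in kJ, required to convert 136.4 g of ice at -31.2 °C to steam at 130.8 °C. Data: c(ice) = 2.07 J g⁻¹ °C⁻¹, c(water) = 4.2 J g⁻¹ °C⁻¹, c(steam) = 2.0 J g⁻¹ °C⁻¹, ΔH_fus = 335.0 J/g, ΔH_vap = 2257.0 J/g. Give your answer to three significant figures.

q1 (heat ice -31.2→0.0 °C): 136.4 × 2.07 × 31.2 = 8809 J
q2 (melt at 0 °C): 136.4 × 335.0 = 45694 J
q3 (heat water 0.0→100.0 °C): 136.4 × 4.2 × 100.0 = 57288 J
q4 (vaporize at 100 °C): 136.4 × 2257.0 = 307855 J
q5 (heat steam 100.0→130.8 °C): 136.4 × 2.0 × 30.8 = 8402 J
Total: 8809 + 45694 + 57288 + 307855 + 8402 = 428048 J = 428 kJ

q = 428 kJ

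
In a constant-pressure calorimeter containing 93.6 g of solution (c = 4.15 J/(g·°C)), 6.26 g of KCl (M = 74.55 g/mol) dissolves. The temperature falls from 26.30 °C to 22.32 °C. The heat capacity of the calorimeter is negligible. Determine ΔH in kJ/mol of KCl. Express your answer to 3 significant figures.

|ΔT| = |22.32 − 26.30| = 3.98 °C
|q_surr| = (93.6 × 4.15) × 3.98 = 388.44 × 3.98 = 1546 J
n(KCl) = 6.26 / 74.55 = 0.08397 mol
Temperature fell, so q_rxn = +|q_surr| = 1.546 kJ
ΔH = q_rxn / n = 18.41 kJ/mol

ΔH = 18.4 kJ/mol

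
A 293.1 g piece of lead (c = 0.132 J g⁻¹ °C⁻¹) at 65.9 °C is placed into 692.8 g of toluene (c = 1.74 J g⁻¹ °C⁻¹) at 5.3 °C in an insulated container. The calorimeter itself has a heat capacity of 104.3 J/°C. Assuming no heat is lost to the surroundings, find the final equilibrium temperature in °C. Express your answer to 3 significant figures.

T_f = 7.04 °C

Heat lost by lead = heat gained by toluene + calorimeter.
(293.1)(0.132)(65.9 − T) = [(692.8)(1.74) + 104.3](T − 5.3)
38.6892 (65.9 − T) = 1309.772 (T − 5.3)
2549.6 − 38.6892 T = 1309.772 T − 6941.8
9491.4 = 1348.4612 T
T = 7.039 °C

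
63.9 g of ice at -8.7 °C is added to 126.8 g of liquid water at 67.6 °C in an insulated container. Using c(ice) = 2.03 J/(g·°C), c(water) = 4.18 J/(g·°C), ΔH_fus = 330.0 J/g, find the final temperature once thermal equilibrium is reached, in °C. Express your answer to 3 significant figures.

Heat to bring ice to 0 °C and melt it: q₁ = 63.9×2.03×8.7 + 63.9×330.0 = 22216 J
Heat the water can supply cooling to 0 °C: 126.8×4.18×67.6 = 35829.6 J > q₁, so all ice melts.
Energy balance: 126.8×4.18×(67.6 − T) = 22216 + 63.9×4.18×(T − 0)
530.024(67.6 − T) = 22216 + 267.102 T
35829.6 − 22216 = 797.126 T
T = 13613.6 / 797.126 = 17.08 °C

T_f = 17.1 °C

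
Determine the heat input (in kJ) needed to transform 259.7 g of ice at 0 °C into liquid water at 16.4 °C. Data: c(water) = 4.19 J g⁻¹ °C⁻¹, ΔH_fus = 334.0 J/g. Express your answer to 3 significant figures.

q1 (melt at 0 °C): 259.7 × 334.0 = 86740 J
q2 (heat water 0.0→16.4 °C): 259.7 × 4.19 × 16.4 = 17846 J
Total: 86740 + 17846 = 104586 J = 105 kJ

q = 105 kJ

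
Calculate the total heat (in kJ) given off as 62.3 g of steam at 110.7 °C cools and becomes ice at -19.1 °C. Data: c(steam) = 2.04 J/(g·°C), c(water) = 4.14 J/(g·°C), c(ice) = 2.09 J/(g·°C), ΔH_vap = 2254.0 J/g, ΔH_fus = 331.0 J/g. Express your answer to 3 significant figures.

q1 (cool steam 110.7→100 °C): 62.3 × 2.04 × 10.7 = 1360 J
q2 (condense at 100 °C): 62.3 × 2254.0 = 140424 J
q3 (cool water 100→0 °C): 62.3 × 4.14 × 100.0 = 25792 J
q4 (freeze at 0 °C): 62.3 × 331.0 = 20621 J
q5 (cool ice 0→-19.1 °C): 62.3 × 2.09 × 19.1 = 2487 J
Total: 1360 + 140424 + 25792 + 20621 + 2487 = 190684 J = 191 kJ

q = 191 kJ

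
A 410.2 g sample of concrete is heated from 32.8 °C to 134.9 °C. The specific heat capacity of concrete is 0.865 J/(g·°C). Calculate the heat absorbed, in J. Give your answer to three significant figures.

q = 36200 J

q = m c ΔT = 410.2 × 0.865 × (134.9 − 32.8)
q = 410.2 × 0.865 × 102.1 = 36230 J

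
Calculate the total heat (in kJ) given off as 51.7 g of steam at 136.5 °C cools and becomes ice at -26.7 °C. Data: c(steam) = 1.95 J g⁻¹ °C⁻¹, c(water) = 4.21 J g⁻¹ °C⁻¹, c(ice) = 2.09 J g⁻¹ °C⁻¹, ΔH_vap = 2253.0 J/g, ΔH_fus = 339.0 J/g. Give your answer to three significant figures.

q1 (cool steam 136.5→100 °C): 51.7 × 1.95 × 36.5 = 3680 J
q2 (condense at 100 °C): 51.7 × 2253.0 = 116480 J
q3 (cool water 100→0 °C): 51.7 × 4.21 × 100.0 = 21766 J
q4 (freeze at 0 °C): 51.7 × 339.0 = 17526 J
q5 (cool ice 0→-26.7 °C): 51.7 × 2.09 × 26.7 = 2885 J
Total: 3680 + 116480 + 21766 + 17526 + 2885 = 162337 J = 162 kJ

q = 162 kJ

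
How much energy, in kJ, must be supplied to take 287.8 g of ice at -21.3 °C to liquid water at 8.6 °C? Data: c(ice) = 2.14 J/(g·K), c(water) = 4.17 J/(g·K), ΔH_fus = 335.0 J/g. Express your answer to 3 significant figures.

q1 (heat ice -21.3→0.0 °C): 287.8 × 2.14 × 21.3 = 13118 J
q2 (melt at 0 °C): 287.8 × 335.0 = 96413 J
q3 (heat water 0.0→8.6 °C): 287.8 × 4.17 × 8.6 = 10321 J
Total: 13118 + 96413 + 10321 = 119852 J = 120 kJ

q = 120 kJ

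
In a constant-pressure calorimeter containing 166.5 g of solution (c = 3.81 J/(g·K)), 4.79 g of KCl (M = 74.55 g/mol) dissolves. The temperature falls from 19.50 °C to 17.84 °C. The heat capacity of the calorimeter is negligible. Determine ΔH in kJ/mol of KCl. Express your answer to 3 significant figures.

|ΔT| = |17.84 − 19.50| = 1.66 °C
|q_surr| = (166.5 × 3.81) × 1.66 = 634.365 × 1.66 = 1053 J
n(KCl) = 4.79 / 74.55 = 0.06425 mol
Temperature fell, so q_rxn = +|q_surr| = 1.053 kJ
ΔH = q_rxn / n = 16.39 kJ/mol

ΔH = 16.4 kJ/mol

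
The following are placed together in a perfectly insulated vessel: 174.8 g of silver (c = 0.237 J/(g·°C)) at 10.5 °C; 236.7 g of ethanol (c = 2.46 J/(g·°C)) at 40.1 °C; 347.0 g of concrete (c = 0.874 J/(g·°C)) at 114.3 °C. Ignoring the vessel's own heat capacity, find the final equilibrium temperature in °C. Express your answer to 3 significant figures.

Σ mᵢcᵢ(T − Tᵢ) = 0  ⇒  T = Σ mᵢcᵢTᵢ / Σ mᵢcᵢ
Σ mᵢcᵢ = 174.8×0.237 + 236.7×2.46 + 347.0×0.874 = 926.9876
Σ mᵢcᵢTᵢ = 41.4276×10.5 + 582.282×40.1 + 303.278×114.3 = 58449
T = 58449 / 926.9876 = 63.05 °C

T_f = 63.1 °C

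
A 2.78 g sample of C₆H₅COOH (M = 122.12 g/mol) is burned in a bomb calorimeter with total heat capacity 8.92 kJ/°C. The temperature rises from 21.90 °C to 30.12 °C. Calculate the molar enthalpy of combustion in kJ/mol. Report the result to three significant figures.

ΔH = -3220 kJ/mol

ΔT = 30.12 − 21.90 = 8.22 °C
q_cal = C_cal × ΔT = 8.92 × 8.22 = 73.3224 kJ
n = 2.78 / 122.12 = 0.02276 mol
q_rxn = −q_cal = -73.3224 kJ
ΔH = -73.3224 / 0.02276 = -3222 kJ/mol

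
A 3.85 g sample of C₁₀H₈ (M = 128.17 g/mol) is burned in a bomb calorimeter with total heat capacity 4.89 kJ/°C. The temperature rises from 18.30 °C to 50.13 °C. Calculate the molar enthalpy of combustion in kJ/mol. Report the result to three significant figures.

ΔH = -5180 kJ/mol

ΔT = 50.13 − 18.30 = 31.83 °C
q_cal = C_cal × ΔT = 4.89 × 31.83 = 155.6487 kJ
n = 3.85 / 128.17 = 0.03004 mol
q_rxn = −q_cal = -155.6487 kJ
ΔH = -155.6487 / 0.03004 = -5181 kJ/mol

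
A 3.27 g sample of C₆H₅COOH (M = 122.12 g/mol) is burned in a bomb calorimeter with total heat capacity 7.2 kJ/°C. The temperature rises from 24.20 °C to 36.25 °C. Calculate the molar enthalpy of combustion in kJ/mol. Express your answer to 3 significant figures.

ΔT = 36.25 − 24.20 = 12.05 °C
q_cal = C_cal × ΔT = 7.2 × 12.05 = 86.76 kJ
n = 3.27 / 122.12 = 0.02678 mol
q_rxn = −q_cal = -86.76 kJ
ΔH = -86.76 / 0.02678 = -3240 kJ/mol

ΔH = -3240 kJ/mol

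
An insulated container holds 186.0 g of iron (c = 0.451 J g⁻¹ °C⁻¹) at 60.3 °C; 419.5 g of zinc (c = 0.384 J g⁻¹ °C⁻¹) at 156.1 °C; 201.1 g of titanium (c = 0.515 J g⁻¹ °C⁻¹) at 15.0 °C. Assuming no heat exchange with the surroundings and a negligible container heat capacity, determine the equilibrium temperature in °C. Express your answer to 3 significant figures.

Σ mᵢcᵢ(T − Tᵢ) = 0  ⇒  T = Σ mᵢcᵢTᵢ / Σ mᵢcᵢ
Σ mᵢcᵢ = 186.0×0.451 + 419.5×0.384 + 201.1×0.515 = 348.5405
Σ mᵢcᵢTᵢ = 83.886×60.3 + 161.088×156.1 + 103.5665×15.0 = 31758
T = 31758 / 348.5405 = 91.12 °C

T_f = 91.1 °C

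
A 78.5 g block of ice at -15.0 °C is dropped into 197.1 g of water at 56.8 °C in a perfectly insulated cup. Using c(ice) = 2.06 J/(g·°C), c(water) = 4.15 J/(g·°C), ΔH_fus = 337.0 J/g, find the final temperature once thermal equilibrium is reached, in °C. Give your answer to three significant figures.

Heat to bring ice to 0 °C and melt it: q₁ = 78.5×2.06×15.0 + 78.5×337.0 = 28880 J
Heat the water can supply cooling to 0 °C: 197.1×4.15×56.8 = 46460.4 J > q₁, so all ice melts.
Energy balance: 197.1×4.15×(56.8 − T) = 28880 + 78.5×4.15×(T − 0)
817.965(56.8 − T) = 28880 + 325.775 T
46460.4 − 28880 = 1143.740 T
T = 17580.4 / 1143.740 = 15.37 °C

T_f = 15.4 °C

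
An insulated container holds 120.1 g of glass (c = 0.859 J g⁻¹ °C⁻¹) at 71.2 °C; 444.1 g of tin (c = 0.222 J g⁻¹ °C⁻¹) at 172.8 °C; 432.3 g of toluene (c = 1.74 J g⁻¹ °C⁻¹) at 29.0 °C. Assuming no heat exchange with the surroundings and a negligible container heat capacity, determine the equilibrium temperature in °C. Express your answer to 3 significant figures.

T_f = 48.4 °C

Σ mᵢcᵢ(T − Tᵢ) = 0  ⇒  T = Σ mᵢcᵢTᵢ / Σ mᵢcᵢ
Σ mᵢcᵢ = 120.1×0.859 + 444.1×0.222 + 432.3×1.74 = 953.9581
Σ mᵢcᵢTᵢ = 103.1659×71.2 + 98.5902×172.8 + 752.202×29.0 = 46196
T = 46196 / 953.9581 = 48.43 °C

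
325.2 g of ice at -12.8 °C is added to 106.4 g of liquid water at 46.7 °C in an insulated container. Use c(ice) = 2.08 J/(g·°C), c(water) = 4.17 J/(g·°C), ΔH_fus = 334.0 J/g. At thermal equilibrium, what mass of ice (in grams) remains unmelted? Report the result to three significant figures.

Heat to warm all ice to 0 °C: 325.2×2.08×12.8 = 8658.1 J
Heat released by water cooling to 0 °C: 106.4×4.17×46.7 = 20720 J
20720 J < 8658.1 + 325.2×334.0 = 117274.9 J, so not all ice melts; final T = 0 °C.
Heat left for melting: 20720 − 8658.1 = 12061.9 J
Mass melted = 12061.9 / 334.0 = 36.11 g
Ice remaining = 325.2 − 36.11 = 289.09 g

m_ice remaining = 289 g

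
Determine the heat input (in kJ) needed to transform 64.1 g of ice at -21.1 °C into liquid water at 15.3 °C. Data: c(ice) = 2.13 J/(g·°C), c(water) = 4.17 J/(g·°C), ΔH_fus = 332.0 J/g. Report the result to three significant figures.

q1 (heat ice -21.1→0.0 °C): 64.1 × 2.13 × 21.1 = 2881 J
q2 (melt at 0 °C): 64.1 × 332.0 = 21281 J
q3 (heat water 0.0→15.3 °C): 64.1 × 4.17 × 15.3 = 4090 J
Total: 2881 + 21281 + 4090 = 28252 J = 28.3 kJ

q = 28.3 kJ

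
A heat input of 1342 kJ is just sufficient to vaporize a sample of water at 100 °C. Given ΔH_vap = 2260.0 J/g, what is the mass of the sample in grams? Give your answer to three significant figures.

m = 594 g

m = q / ΔH_vap = 1342000 J / 2260.0 J/g = 594 g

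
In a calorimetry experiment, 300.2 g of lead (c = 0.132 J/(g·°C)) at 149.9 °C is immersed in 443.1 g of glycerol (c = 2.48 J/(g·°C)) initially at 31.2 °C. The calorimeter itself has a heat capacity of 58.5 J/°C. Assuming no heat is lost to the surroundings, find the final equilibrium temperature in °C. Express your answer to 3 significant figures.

T_f = 35.1 °C

Heat lost by lead = heat gained by glycerol + calorimeter.
(300.2)(0.132)(149.9 − T) = [(443.1)(2.48) + 58.5](T − 31.2)
39.6264 (149.9 − T) = 1157.388 (T − 31.2)
5940.0 − 39.6264 T = 1157.388 T − 36111
42051.0 = 1197.0144 T
T = 35.13 °C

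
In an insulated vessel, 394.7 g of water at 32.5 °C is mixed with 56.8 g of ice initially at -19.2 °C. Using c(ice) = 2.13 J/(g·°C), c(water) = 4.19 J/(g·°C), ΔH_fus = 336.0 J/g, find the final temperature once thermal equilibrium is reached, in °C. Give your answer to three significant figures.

Heat to bring ice to 0 °C and melt it: q₁ = 56.8×2.13×19.2 + 56.8×336.0 = 21408 J
Heat the water can supply cooling to 0 °C: 394.7×4.19×32.5 = 53748.3 J > q₁, so all ice melts.
Energy balance: 394.7×4.19×(32.5 − T) = 21408 + 56.8×4.19×(T − 0)
1653.793(32.5 − T) = 21408 + 237.992 T
53748.3 − 21408 = 1891.785 T
T = 32340.3 / 1891.785 = 17.10 °C

T_f = 17.1 °C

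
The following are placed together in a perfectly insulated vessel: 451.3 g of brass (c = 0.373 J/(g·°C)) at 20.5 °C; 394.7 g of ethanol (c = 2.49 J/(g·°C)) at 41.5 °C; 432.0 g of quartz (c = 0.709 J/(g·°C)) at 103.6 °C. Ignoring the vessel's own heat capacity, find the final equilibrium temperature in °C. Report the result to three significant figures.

T_f = 52.1 °C

Σ mᵢcᵢ(T − Tᵢ) = 0  ⇒  T = Σ mᵢcᵢTᵢ / Σ mᵢcᵢ
Σ mᵢcᵢ = 451.3×0.373 + 394.7×2.49 + 432.0×0.709 = 1457.4259
Σ mᵢcᵢTᵢ = 168.3349×20.5 + 982.803×41.5 + 306.288×103.6 = 75969
T = 75969 / 1457.4259 = 52.13 °C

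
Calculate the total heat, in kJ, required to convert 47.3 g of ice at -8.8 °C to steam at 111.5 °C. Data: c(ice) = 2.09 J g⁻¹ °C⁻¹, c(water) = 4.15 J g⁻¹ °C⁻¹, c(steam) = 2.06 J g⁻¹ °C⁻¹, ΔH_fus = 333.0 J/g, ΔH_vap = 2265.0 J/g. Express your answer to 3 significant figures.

q1 (heat ice -8.8→0.0 °C): 47.3 × 2.09 × 8.8 = 870 J
q2 (melt at 0 °C): 47.3 × 333.0 = 15751 J
q3 (heat water 0.0→100.0 °C): 47.3 × 4.15 × 100.0 = 19630 J
q4 (vaporize at 100 °C): 47.3 × 2265.0 = 107135 J
q5 (heat steam 100.0→111.5 °C): 47.3 × 2.06 × 11.5 = 1121 J
Total: 870 + 15751 + 19630 + 107135 + 1121 = 144507 J = 145 kJ

q = 145 kJ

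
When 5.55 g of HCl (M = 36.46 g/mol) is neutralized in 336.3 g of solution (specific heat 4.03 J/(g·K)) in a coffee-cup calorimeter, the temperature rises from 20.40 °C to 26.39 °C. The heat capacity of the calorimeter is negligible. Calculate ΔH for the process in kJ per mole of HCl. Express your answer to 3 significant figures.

ΔH = -53.3 kJ/mol

|ΔT| = |26.39 − 20.40| = 5.99 °C
|q_surr| = (336.3 × 4.03) × 5.99 = 1355.289 × 5.99 = 8118 J
n(HCl) = 5.55 / 36.46 = 0.1522 mol
Temperature rose, so q_rxn = −|q_surr| = -8.118 kJ
ΔH = q_rxn / n = -53.34 kJ/mol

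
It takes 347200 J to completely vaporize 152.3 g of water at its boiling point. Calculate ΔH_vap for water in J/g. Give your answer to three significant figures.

ΔH_vap = 2280 J/g

ΔH_vap = q / m = 347200 / 152.3 = 2280 J/g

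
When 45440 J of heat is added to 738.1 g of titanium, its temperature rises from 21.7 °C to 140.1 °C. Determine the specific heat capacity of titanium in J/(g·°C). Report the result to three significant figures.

c = q / (m ΔT) = 45440 / (738.1 × 118.4)
c = 45440 / 87391.04 = 0.520 J/(g·°C)

c = 0.520 J/(g·°C)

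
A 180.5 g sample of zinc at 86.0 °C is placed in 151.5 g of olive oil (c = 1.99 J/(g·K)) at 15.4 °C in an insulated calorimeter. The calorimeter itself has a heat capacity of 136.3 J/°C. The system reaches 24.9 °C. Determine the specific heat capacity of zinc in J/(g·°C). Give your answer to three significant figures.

q_gained = (151.5 × 1.99 + 136.3) × (24.9 − 15.4) = 4159 J
q_lost = 180.5 × c × (86.0 − 24.9) = 11028.55 c
Set equal: c = 4159 / 11028.55 = 0.377 J/(g·°C)

c = 0.377 J/(g·°C)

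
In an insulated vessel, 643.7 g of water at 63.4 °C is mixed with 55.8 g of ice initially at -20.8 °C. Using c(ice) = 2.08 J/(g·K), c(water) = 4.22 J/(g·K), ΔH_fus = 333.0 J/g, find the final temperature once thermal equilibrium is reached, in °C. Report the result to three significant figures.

Heat to bring ice to 0 °C and melt it: q₁ = 55.8×2.08×20.8 + 55.8×333.0 = 20996 J
Heat the water can supply cooling to 0 °C: 643.7×4.22×63.4 = 172221 J > q₁, so all ice melts.
Energy balance: 643.7×4.22×(63.4 − T) = 20996 + 55.8×4.22×(T − 0)
2716.414(63.4 − T) = 20996 + 235.476 T
172221 − 20996 = 2951.890 T
T = 151225 / 2951.890 = 51.23 °C

T_f = 51.2 °C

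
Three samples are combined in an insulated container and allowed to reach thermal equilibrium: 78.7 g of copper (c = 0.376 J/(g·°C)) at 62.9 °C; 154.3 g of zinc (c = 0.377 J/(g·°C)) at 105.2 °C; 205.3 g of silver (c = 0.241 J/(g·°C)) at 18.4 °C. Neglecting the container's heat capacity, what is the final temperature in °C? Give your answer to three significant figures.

Σ mᵢcᵢ(T − Tᵢ) = 0  ⇒  T = Σ mᵢcᵢTᵢ / Σ mᵢcᵢ
Σ mᵢcᵢ = 78.7×0.376 + 154.3×0.377 + 205.3×0.241 = 137.2396
Σ mᵢcᵢTᵢ = 29.5912×62.9 + 58.1711×105.2 + 49.4773×18.4 = 8891.3
T = 8891.3 / 137.2396 = 64.79 °C

T_f = 64.8 °C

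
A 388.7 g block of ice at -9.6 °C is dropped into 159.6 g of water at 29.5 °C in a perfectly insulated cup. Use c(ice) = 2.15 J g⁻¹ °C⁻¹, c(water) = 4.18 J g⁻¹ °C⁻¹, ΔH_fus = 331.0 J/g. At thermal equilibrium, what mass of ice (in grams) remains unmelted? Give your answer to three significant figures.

Heat to warm all ice to 0 °C: 388.7×2.15×9.6 = 8022.8 J
Heat released by water cooling to 0 °C: 159.6×4.18×29.5 = 19680 J
19680 J < 8022.8 + 388.7×331.0 = 136682.5 J, so not all ice melts; final T = 0 °C.
Heat left for melting: 19680 − 8022.8 = 11657.2 J
Mass melted = 11657.2 / 331.0 = 35.22 g
Ice remaining = 388.7 − 35.22 = 353.48 g

m_ice remaining = 353 g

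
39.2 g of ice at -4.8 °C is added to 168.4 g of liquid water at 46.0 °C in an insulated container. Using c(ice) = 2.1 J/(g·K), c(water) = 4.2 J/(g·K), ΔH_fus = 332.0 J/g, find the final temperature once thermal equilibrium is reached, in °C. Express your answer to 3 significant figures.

T_f = 21.9 °C

Heat to bring ice to 0 °C and melt it: q₁ = 39.2×2.1×4.8 + 39.2×332.0 = 13410 J
Heat the water can supply cooling to 0 °C: 168.4×4.2×46.0 = 32534.9 J > q₁, so all ice melts.
Energy balance: 168.4×4.2×(46.0 − T) = 13410 + 39.2×4.2×(T − 0)
707.28(46.0 − T) = 13410 + 164.64 T
32534.9 − 13410 = 871.92 T
T = 19124.9 / 871.92 = 21.93 °C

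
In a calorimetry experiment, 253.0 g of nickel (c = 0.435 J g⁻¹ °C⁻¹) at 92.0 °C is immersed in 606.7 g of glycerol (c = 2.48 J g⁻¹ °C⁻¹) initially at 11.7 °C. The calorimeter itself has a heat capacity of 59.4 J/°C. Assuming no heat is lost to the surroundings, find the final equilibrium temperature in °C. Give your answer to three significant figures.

T_f = 17.0 °C

Heat lost by nickel = heat gained by glycerol + calorimeter.
(253.0)(0.435)(92.0 − T) = [(606.7)(2.48) + 59.4](T − 11.7)
110.055 (92.0 − T) = 1564.016 (T − 11.7)
10125 − 110.055 T = 1564.016 T − 18299
28424 = 1674.071 T
T = 16.98 °C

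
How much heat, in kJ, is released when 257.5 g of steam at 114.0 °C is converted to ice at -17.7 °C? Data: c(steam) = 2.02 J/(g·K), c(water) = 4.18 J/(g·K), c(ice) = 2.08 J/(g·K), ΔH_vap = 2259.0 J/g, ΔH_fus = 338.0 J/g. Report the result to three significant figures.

q = 793 kJ

q1 (cool steam 114.0→100 °C): 257.5 × 2.02 × 14.0 = 7282 J
q2 (condense at 100 °C): 257.5 × 2259.0 = 581693 J
q3 (cool water 100→0 °C): 257.5 × 4.18 × 100.0 = 107635 J
q4 (freeze at 0 °C): 257.5 × 338.0 = 87035 J
q5 (cool ice 0→-17.7 °C): 257.5 × 2.08 × 17.7 = 9480 J
Total: 7282 + 581693 + 107635 + 87035 + 9480 = 793125 J = 793 kJ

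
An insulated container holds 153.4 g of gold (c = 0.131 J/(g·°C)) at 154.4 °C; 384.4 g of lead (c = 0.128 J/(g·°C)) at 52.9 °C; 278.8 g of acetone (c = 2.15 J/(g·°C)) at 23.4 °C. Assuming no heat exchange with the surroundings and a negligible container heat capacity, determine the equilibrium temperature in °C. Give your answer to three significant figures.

Σ mᵢcᵢ(T − Tᵢ) = 0  ⇒  T = Σ mᵢcᵢTᵢ / Σ mᵢcᵢ
Σ mᵢcᵢ = 153.4×0.131 + 384.4×0.128 + 278.8×2.15 = 668.7186
Σ mᵢcᵢTᵢ = 20.0954×154.4 + 49.2032×52.9 + 599.42×23.4 = 19732
T = 19732 / 668.7186 = 29.51 °C

T_f = 29.5 °C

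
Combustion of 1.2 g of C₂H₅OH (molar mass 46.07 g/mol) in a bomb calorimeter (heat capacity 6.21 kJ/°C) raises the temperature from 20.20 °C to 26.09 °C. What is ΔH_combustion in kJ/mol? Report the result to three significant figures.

ΔH = -1400 kJ/mol

ΔT = 26.09 − 20.20 = 5.89 °C
q_cal = C_cal × ΔT = 6.21 × 5.89 = 36.5769 kJ
n = 1.2 / 46.07 = 0.02605 mol
q_rxn = −q_cal = -36.5769 kJ
ΔH = -36.5769 / 0.02605 = -1404 kJ/mol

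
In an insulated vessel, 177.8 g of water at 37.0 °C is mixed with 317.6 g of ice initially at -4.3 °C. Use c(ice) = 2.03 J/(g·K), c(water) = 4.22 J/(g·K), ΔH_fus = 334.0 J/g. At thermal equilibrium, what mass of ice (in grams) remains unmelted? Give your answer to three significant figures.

Heat to warm all ice to 0 °C: 317.6×2.03×4.3 = 2772.3 J
Heat released by water cooling to 0 °C: 177.8×4.22×37.0 = 27762 J
27762 J < 2772.3 + 317.6×334.0 = 108850.7 J, so not all ice melts; final T = 0 °C.
Heat left for melting: 27762 − 2772.3 = 24989.7 J
Mass melted = 24989.7 / 334.0 = 74.82 g
Ice remaining = 317.6 − 74.82 = 242.78 g

m_ice remaining = 243 g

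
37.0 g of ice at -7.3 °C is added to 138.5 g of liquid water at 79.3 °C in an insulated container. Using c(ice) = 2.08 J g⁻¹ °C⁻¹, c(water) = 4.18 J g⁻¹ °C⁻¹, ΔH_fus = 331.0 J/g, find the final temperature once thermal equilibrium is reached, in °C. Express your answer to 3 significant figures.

Heat to bring ice to 0 °C and melt it: q₁ = 37.0×2.08×7.3 + 37.0×331.0 = 12809 J
Heat the water can supply cooling to 0 °C: 138.5×4.18×79.3 = 45909.1 J > q₁, so all ice melts.
Energy balance: 138.5×4.18×(79.3 − T) = 12809 + 37.0×4.18×(T − 0)
578.93(79.3 − T) = 12809 + 154.66 T
45909.1 − 12809 = 733.59 T
T = 33100.1 / 733.59 = 45.12 °C

T_f = 45.1 °C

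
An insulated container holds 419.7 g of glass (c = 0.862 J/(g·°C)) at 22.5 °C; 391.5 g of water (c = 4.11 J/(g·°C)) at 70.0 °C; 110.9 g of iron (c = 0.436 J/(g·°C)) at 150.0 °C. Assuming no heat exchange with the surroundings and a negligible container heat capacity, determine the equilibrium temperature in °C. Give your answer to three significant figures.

T_f = 63.4 °C

Σ mᵢcᵢ(T − Tᵢ) = 0  ⇒  T = Σ mᵢcᵢTᵢ / Σ mᵢcᵢ
Σ mᵢcᵢ = 419.7×0.862 + 391.5×4.11 + 110.9×0.436 = 2019.1988
Σ mᵢcᵢTᵢ = 361.7814×22.5 + 1609.065×70.0 + 48.3524×150.0 = 128030
T = 128030 / 2019.1988 = 63.41 °C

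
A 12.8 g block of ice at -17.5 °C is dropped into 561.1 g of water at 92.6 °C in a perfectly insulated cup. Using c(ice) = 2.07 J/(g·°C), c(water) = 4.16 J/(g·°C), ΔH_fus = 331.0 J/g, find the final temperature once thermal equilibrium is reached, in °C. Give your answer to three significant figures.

T_f = 88.6 °C

Heat to bring ice to 0 °C and melt it: q₁ = 12.8×2.07×17.5 + 12.8×331.0 = 4700.5 J
Heat the water can supply cooling to 0 °C: 561.1×4.16×92.6 = 216145 J > q₁, so all ice melts.
Energy balance: 561.1×4.16×(92.6 − T) = 4700.5 + 12.8×4.16×(T − 0)
2334.176(92.6 − T) = 4700.5 + 53.248 T
216145 − 4700.5 = 2387.424 T
T = 211444.5 / 2387.424 = 88.57 °C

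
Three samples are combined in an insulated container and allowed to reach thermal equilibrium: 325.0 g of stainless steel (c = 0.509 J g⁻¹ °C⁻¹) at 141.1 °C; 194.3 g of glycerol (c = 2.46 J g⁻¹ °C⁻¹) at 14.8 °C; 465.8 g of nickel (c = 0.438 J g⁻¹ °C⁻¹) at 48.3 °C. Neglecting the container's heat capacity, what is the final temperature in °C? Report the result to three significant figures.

T_f = 47.5 °C

Σ mᵢcᵢ(T − Tᵢ) = 0  ⇒  T = Σ mᵢcᵢTᵢ / Σ mᵢcᵢ
Σ mᵢcᵢ = 325.0×0.509 + 194.3×2.46 + 465.8×0.438 = 847.4234
Σ mᵢcᵢTᵢ = 165.425×141.1 + 477.978×14.8 + 204.0204×48.3 = 40270
T = 40270 / 847.4234 = 47.52 °C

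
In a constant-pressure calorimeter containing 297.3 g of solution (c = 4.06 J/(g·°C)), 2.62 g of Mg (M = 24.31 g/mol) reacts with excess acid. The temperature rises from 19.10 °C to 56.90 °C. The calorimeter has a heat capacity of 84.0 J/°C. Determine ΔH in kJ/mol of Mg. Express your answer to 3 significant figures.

ΔH = -453 kJ/mol

|ΔT| = |56.90 − 19.10| = 37.80 °C
|q_surr| = (297.3 × 4.06 + 84.0) × 37.80 = 1291.038 × 37.80 = 48800 J
n(Mg) = 2.62 / 24.31 = 0.1078 mol
Temperature rose, so q_rxn = −|q_surr| = -48.80 kJ
ΔH = q_rxn / n = -452.7 kJ/mol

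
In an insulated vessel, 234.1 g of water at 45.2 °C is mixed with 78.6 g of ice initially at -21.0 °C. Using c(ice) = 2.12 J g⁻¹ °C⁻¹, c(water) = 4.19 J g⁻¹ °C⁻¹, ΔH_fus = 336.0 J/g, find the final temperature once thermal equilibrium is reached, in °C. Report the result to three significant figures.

Heat to bring ice to 0 °C and melt it: q₁ = 78.6×2.12×21.0 + 78.6×336.0 = 29909 J
Heat the water can supply cooling to 0 °C: 234.1×4.19×45.2 = 44335.7 J > q₁, so all ice melts.
Energy balance: 234.1×4.19×(45.2 − T) = 29909 + 78.6×4.19×(T − 0)
980.879(45.2 − T) = 29909 + 329.334 T
44335.7 − 29909 = 1310.213 T
T = 14426.7 / 1310.213 = 11.01 °C

T_f = 11.0 °C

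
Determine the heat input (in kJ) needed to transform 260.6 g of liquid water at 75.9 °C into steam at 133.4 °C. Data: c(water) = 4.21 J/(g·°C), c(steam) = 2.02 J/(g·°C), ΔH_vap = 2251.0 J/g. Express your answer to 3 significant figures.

q = 631 kJ

q1 (heat water 75.9→100.0 °C): 260.6 × 4.21 × 24.1 = 26441 J
q2 (vaporize at 100 °C): 260.6 × 2251.0 = 586611 J
q3 (heat steam 100.0→133.4 °C): 260.6 × 2.02 × 33.4 = 17582 J
Total: 26441 + 586611 + 17582 = 630634 J = 631 kJ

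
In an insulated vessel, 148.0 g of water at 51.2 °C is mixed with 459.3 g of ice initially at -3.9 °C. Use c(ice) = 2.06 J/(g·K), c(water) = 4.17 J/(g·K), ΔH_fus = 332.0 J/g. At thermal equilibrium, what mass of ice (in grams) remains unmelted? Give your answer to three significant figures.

Heat to warm all ice to 0 °C: 459.3×2.06×3.9 = 3690.0 J
Heat released by water cooling to 0 °C: 148.0×4.17×51.2 = 31599 J
31599 J < 3690.0 + 459.3×332.0 = 156177.6 J, so not all ice melts; final T = 0 °C.
Heat left for melting: 31599 − 3690.0 = 27909.0 J
Mass melted = 27909.0 / 332.0 = 84.06 g
Ice remaining = 459.3 − 84.06 = 375.24 g

m_ice remaining = 375 g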